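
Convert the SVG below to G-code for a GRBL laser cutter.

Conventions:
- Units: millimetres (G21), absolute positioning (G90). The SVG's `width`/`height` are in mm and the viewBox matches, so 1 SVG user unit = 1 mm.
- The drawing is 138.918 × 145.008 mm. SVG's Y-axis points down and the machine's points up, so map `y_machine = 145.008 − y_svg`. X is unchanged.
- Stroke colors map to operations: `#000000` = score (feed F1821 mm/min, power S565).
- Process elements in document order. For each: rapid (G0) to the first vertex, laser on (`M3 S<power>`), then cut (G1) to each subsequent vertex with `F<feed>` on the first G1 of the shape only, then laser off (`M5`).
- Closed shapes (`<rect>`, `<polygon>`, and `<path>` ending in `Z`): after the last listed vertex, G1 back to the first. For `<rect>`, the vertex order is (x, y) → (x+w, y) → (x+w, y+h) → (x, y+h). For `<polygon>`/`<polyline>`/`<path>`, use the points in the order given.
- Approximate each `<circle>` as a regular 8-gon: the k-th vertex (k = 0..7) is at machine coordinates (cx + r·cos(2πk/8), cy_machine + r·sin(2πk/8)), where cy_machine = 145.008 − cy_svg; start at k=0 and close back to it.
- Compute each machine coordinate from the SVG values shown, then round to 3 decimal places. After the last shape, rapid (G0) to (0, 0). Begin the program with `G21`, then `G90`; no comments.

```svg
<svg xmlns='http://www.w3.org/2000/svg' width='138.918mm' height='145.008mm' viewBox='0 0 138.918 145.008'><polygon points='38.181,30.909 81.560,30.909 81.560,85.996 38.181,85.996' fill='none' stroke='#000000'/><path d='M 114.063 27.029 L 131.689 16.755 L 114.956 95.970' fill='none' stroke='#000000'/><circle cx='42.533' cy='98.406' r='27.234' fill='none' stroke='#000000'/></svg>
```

1 u = 1 mm; y_m = 145.008 − y.

[1] `<polygon>` rectangle, #000000→score S565 F1821: (38.181,114.099) → (81.560,114.099) → (81.560,59.012) → (38.181,59.012) → (38.181,114.099) (closed)

[2] `<path>` open polyline, #000000→score S565 F1821: (114.063,117.979) → (131.689,128.253) → (114.956,49.038)

[3] `<circle>` circle, #000000→score S565 F1821: (69.767,46.602) → (61.790,65.859) → (42.533,73.836) → (23.276,65.859) → (15.299,46.602) → (23.276,27.345) → (42.533,19.368) → (61.790,27.345) → (69.767,46.602) (closed)

G21
G90
G0 X38.181 Y114.099
M3 S565
G1 X81.560 Y114.099 F1821
G1 X81.560 Y59.012
G1 X38.181 Y59.012
G1 X38.181 Y114.099
M5
G0 X114.063 Y117.979
M3 S565
G1 X131.689 Y128.253 F1821
G1 X114.956 Y49.038
M5
G0 X69.767 Y46.602
M3 S565
G1 X61.790 Y65.859 F1821
G1 X42.533 Y73.836
G1 X23.276 Y65.859
G1 X15.299 Y46.602
G1 X23.276 Y27.345
G1 X42.533 Y19.368
G1 X61.790 Y27.345
G1 X69.767 Y46.602
M5
G0 X0.000 Y0.000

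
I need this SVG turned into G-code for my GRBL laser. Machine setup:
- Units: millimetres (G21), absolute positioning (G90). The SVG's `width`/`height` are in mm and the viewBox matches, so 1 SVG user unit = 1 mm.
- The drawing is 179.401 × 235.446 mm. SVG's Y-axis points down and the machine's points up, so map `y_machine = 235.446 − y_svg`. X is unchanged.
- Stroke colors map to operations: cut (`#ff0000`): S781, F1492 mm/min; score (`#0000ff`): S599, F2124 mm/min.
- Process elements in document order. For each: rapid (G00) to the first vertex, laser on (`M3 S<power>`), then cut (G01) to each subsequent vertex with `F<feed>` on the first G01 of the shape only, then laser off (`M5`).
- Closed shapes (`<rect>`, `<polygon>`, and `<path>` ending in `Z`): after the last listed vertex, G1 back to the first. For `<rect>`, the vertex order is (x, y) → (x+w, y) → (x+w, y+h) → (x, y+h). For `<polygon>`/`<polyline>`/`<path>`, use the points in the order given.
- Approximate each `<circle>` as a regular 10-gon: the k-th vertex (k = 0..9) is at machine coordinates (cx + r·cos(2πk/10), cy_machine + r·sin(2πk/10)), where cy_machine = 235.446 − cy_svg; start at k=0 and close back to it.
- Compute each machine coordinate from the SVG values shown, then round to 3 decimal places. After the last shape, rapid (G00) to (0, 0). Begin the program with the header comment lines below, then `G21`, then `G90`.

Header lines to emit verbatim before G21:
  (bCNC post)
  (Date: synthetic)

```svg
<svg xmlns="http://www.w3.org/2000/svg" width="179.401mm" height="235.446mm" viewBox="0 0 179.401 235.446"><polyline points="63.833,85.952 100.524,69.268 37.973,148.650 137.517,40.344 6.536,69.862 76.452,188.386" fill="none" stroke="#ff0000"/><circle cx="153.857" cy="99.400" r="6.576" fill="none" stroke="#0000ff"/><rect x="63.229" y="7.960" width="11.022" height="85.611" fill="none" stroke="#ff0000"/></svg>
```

Since the viewBox matches the mm dimensions, user units are millimetres directly. The only transform is the Y-flip y_m = 235.446 − y_svg.

Shape 1 is a open polyline drawn with `<polyline>`. Its stroke #ff0000 means cut at S781, F1492. After flipping Y the toolpath is (63.833,149.494) → (100.524,166.178) → (37.973,86.796) → (137.517,195.102) → (6.536,165.584) → (76.452,47.060).

Shape 2 is a circle drawn with `<circle>`. Its stroke #0000ff means score at S599, F2124. After flipping Y the toolpath is (160.433,136.046) → (159.177,139.911) → (155.889,142.300) → (151.825,142.300) → (148.537,139.911) → (147.281,136.046) → (148.537,132.181) → (151.825,129.792) → (155.889,129.792) → (159.177,132.181) → (160.433,136.046), returning to the start.

Shape 3 is a rectangle drawn with `<rect>`. Its stroke #ff0000 means cut at S781, F1492. After flipping Y the toolpath is (63.229,227.486) → (74.251,227.486) → (74.251,141.875) → (63.229,141.875) → (63.229,227.486), returning to the start.

(bCNC post)
(Date: synthetic)
G21
G90
G00 X63.833 Y149.494
M3 S781
G01 X100.524 Y166.178 F1492
G01 X37.973 Y86.796
G01 X137.517 Y195.102
G01 X6.536 Y165.584
G01 X76.452 Y47.060
M5
G00 X160.433 Y136.046
M3 S599
G01 X159.177 Y139.911 F2124
G01 X155.889 Y142.300
G01 X151.825 Y142.300
G01 X148.537 Y139.911
G01 X147.281 Y136.046
G01 X148.537 Y132.181
G01 X151.825 Y129.792
G01 X155.889 Y129.792
G01 X159.177 Y132.181
G01 X160.433 Y136.046
M5
G00 X63.229 Y227.486
M3 S781
G01 X74.251 Y227.486 F1492
G01 X74.251 Y141.875
G01 X63.229 Y141.875
G01 X63.229 Y227.486
M5
G00 X0.000 Y0.000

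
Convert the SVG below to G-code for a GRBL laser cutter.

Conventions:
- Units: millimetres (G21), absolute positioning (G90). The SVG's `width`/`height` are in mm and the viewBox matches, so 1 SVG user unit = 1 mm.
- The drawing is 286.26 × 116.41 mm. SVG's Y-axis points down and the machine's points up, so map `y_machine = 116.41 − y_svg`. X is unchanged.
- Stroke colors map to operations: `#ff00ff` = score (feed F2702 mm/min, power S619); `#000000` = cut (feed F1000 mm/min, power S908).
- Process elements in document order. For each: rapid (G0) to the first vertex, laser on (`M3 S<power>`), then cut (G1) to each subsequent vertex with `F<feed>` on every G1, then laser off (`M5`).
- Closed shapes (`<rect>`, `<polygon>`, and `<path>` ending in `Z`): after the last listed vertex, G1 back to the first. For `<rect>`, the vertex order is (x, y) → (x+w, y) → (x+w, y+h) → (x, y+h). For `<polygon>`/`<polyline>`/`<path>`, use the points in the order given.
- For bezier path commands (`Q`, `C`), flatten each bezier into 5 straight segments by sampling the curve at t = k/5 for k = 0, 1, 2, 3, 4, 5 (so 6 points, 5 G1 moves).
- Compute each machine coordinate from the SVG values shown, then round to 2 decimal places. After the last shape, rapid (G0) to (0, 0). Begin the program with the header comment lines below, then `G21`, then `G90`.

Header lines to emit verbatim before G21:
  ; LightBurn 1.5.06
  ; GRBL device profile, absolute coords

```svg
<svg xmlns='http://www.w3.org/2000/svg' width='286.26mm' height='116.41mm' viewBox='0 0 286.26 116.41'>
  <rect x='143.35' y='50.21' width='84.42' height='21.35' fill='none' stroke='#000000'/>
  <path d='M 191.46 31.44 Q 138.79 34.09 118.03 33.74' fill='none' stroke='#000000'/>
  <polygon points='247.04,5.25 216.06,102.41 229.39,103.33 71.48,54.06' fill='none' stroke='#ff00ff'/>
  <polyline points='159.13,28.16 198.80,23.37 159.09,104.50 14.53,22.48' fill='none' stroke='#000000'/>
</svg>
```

Since the viewBox matches the mm dimensions, user units are millimetres directly. The only transform is the Y-flip y_m = 116.41 − y_svg.

Shape 1 is a rectangle drawn with `<rect>`. Its stroke #000000 means cut at S908, F1000. After flipping Y the toolpath is (143.35,66.20) → (227.77,66.20) → (227.77,44.85) → (143.35,44.85) → (143.35,66.20), returning to the start.

Shape 2 is a quadratic bezier drawn with `<path>`. Its stroke #000000 means cut at S908, F1000. After flipping Y the toolpath is (191.46,84.97) → (171.67,84.03) → (154.43,83.33) → (139.74,82.87) → (127.61,82.65) → (118.03,82.67).

Shape 3 is a closed polygon drawn with `<polygon>`. Its stroke #ff00ff means score at S619, F2702. After flipping Y the toolpath is (247.04,111.16) → (216.06,14.00) → (229.39,13.08) → (71.48,62.35) → (247.04,111.16), returning to the start.

Shape 4 is a open polyline drawn with `<polyline>`. Its stroke #000000 means cut at S908, F1000. After flipping Y the toolpath is (159.13,88.25) → (198.80,93.04) → (159.09,11.91) → (14.53,93.93).

; LightBurn 1.5.06
; GRBL device profile, absolute coords
G21
G90
G0 X143.35 Y66.20
M3 S908
G1 X227.77 Y66.20 F1000
G1 X227.77 Y44.85 F1000
G1 X143.35 Y44.85 F1000
G1 X143.35 Y66.20 F1000
M5
G0 X191.46 Y84.97
M3 S908
G1 X171.67 Y84.03 F1000
G1 X154.43 Y83.33 F1000
G1 X139.74 Y82.87 F1000
G1 X127.61 Y82.65 F1000
G1 X118.03 Y82.67 F1000
M5
G0 X247.04 Y111.16
M3 S619
G1 X216.06 Y14.00 F2702
G1 X229.39 Y13.08 F2702
G1 X71.48 Y62.35 F2702
G1 X247.04 Y111.16 F2702
M5
G0 X159.13 Y88.25
M3 S908
G1 X198.80 Y93.04 F1000
G1 X159.09 Y11.91 F1000
G1 X14.53 Y93.93 F1000
M5
G0 X0.00 Y0.00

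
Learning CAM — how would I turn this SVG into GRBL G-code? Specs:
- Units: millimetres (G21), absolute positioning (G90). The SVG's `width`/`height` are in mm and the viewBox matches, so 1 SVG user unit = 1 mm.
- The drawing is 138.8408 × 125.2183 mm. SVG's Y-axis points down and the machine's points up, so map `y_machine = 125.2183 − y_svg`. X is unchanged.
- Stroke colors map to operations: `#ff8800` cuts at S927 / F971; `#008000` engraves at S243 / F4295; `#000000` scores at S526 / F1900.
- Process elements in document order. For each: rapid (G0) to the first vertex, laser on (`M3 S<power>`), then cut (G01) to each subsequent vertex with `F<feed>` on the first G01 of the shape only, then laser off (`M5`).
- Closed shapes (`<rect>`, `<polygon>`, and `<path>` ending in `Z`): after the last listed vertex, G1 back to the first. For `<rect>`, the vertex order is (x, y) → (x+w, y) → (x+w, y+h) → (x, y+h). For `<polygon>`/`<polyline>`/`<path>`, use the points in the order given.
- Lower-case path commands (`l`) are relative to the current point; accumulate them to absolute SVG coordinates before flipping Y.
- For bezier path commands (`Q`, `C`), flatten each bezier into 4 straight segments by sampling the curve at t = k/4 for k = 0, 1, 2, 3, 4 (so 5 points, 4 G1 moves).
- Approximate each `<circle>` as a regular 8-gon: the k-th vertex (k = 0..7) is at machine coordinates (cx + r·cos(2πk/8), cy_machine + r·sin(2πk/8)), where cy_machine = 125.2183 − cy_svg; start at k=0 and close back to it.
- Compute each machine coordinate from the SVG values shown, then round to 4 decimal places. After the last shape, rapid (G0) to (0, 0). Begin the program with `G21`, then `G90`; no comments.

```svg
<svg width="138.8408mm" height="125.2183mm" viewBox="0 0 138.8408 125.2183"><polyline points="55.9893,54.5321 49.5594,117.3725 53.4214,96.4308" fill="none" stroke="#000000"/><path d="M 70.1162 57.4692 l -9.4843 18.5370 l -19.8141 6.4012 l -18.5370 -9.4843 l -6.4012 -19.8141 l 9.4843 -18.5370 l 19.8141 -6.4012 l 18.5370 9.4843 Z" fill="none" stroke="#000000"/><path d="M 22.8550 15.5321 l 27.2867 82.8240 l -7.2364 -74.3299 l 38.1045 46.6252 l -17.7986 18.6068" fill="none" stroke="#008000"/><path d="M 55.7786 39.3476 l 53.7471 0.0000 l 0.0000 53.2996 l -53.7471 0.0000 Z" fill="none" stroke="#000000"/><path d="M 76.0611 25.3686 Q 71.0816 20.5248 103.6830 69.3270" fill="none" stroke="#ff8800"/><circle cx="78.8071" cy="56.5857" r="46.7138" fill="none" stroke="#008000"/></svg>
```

1 u = 1 mm; y_m = 125.2183 − y.

[1] `<polyline>` open polyline, #000000→score S526 F1900: (55.9893,70.6862) → (49.5594,7.8458) → (53.4214,28.7875)

[2] `<path>` regular polygon, #000000→score S526 F1900: (70.1162,67.7491) → (60.6319,49.2121) → (40.8178,42.8109) → (22.2808,52.2952) → (15.8796,72.1093) → (25.3639,90.6463) → (45.1780,97.0475) → (63.7150,87.5632) → (70.1162,67.7491) (closed)

[3] `<path>` open polyline, #008000→engrave S243 F4295: (22.8550,109.6862) → (50.1417,26.8622) → (42.9053,101.1921) → (81.0098,54.5669) → (63.2112,35.9601)

[4] `<path>` rectangle, #000000→score S526 F1900: (55.7786,85.8707) → (109.5257,85.8707) → (109.5257,32.5711) → (55.7786,32.5711) → (55.7786,85.8707) (closed)

[5] `<path>` quadratic bezier, #ff8800→cut S927 F971: (76.0611,99.8497) → (75.9202,98.9187) → (80.4768,91.2820) → (89.7311,76.9395) → (103.6830,55.8913)

[6] `<circle>` circle, #008000→engrave S243 F4295: (125.5209,68.6326) → (111.8387,101.6642) → (78.8071,115.3464) → (45.7755,101.6642) → (32.0933,68.6326) → (45.7755,35.6010) → (78.8071,21.9188) → (111.8387,35.6010) → (125.5209,68.6326) (closed)

G21
G90
G0 X55.9893 Y70.6862
M3 S526
G01 X49.5594 Y7.8458 F1900
G01 X53.4214 Y28.7875
M5
G0 X70.1162 Y67.7491
M3 S526
G01 X60.6319 Y49.2121 F1900
G01 X40.8178 Y42.8109
G01 X22.2808 Y52.2952
G01 X15.8796 Y72.1093
G01 X25.3639 Y90.6463
G01 X45.1780 Y97.0475
G01 X63.7150 Y87.5632
G01 X70.1162 Y67.7491
M5
G0 X22.8550 Y109.6862
M3 S243
G01 X50.1417 Y26.8622 F4295
G01 X42.9053 Y101.1921
G01 X81.0098 Y54.5669
G01 X63.2112 Y35.9601
M5
G0 X55.7786 Y85.8707
M3 S526
G01 X109.5257 Y85.8707 F1900
G01 X109.5257 Y32.5711
G01 X55.7786 Y32.5711
G01 X55.7786 Y85.8707
M5
G0 X76.0611 Y99.8497
M3 S927
G01 X75.9202 Y98.9187 F971
G01 X80.4768 Y91.2820
G01 X89.7311 Y76.9395
G01 X103.6830 Y55.8913
M5
G0 X125.5209 Y68.6326
M3 S243
G01 X111.8387 Y101.6642 F4295
G01 X78.8071 Y115.3464
G01 X45.7755 Y101.6642
G01 X32.0933 Y68.6326
G01 X45.7755 Y35.6010
G01 X78.8071 Y21.9188
G01 X111.8387 Y35.6010
G01 X125.5209 Y68.6326
M5
G0 X0.0000 Y0.0000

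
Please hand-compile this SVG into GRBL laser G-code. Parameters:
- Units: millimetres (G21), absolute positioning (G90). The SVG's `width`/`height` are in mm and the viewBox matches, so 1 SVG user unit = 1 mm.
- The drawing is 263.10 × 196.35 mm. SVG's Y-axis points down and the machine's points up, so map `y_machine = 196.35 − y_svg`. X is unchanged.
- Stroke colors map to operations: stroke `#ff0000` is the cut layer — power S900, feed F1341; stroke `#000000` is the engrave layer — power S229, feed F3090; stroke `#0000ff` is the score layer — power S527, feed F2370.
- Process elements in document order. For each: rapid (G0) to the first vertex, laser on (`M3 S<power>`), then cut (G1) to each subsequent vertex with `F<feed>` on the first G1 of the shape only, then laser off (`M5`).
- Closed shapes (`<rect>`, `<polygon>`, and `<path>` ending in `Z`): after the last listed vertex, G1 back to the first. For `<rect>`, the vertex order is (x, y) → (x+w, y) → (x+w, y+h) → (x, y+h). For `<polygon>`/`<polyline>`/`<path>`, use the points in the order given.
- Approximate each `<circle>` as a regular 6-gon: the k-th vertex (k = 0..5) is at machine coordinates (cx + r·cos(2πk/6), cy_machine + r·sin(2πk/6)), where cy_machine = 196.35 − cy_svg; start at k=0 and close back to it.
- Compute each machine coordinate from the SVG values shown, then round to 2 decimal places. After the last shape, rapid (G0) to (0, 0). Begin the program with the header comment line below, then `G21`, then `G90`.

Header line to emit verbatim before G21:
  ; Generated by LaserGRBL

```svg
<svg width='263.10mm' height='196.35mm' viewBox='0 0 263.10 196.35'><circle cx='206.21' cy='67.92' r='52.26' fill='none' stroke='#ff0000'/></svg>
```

Since the viewBox matches the mm dimensions, user units are millimetres directly. The only transform is the Y-flip y_m = 196.35 − y_svg.

Shape 1 is a circle drawn with `<circle>`. Its stroke #ff0000 means cut at S900, F1341. After flipping Y the toolpath is (258.47,128.43) → (232.34,173.69) → (180.08,173.69) → (153.95,128.43) → (180.08,83.17) → (232.34,83.17) → (258.47,128.43), returning to the start.

; Generated by LaserGRBL
G21
G90
G0 X258.47 Y128.43
M3 S900
G1 X232.34 Y173.69 F1341
G1 X180.08 Y173.69
G1 X153.95 Y128.43
G1 X180.08 Y83.17
G1 X232.34 Y83.17
G1 X258.47 Y128.43
M5
G0 X0.00 Y0.00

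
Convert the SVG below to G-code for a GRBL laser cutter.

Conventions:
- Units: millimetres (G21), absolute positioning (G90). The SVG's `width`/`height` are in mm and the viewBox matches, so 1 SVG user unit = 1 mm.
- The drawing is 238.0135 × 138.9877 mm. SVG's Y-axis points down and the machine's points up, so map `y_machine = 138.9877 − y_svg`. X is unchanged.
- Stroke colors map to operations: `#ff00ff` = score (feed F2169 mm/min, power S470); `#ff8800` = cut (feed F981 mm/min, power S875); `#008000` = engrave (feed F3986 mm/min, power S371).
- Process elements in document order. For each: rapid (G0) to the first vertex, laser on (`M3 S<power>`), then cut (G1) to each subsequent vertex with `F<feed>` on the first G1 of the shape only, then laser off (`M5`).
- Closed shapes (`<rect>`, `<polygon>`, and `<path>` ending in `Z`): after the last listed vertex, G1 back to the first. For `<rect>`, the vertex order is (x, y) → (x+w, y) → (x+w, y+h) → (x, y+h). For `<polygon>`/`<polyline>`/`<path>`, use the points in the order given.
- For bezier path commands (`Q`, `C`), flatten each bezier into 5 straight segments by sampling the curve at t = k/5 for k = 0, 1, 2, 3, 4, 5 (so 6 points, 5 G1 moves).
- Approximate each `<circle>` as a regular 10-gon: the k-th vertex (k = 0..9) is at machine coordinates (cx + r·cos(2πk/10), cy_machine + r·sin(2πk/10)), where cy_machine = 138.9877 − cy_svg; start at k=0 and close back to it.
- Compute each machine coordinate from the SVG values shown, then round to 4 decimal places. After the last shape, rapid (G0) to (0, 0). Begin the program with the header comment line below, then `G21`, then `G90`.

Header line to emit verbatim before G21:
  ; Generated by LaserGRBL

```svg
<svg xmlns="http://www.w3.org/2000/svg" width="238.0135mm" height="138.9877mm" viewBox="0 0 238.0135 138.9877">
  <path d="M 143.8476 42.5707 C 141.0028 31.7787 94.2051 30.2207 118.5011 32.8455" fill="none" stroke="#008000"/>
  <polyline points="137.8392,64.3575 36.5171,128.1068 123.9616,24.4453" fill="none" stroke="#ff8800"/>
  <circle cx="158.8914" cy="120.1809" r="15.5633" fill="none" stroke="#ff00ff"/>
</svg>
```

; Generated by LaserGRBL
G21
G90
G0 X143.8476 Y96.4170
M3 S371
G1 X137.7867 Y101.8245 F3986
G1 X126.6994 Y105.2584
G1 X116.1079 Y106.9609
G1 X111.5344 Y107.1747
G1 X118.5011 Y106.1422
M5
G0 X137.8392 Y74.6302
M3 S875
G1 X36.5171 Y10.8809 F981
G1 X123.9616 Y114.5424
M5
G0 X174.4547 Y18.8068
M3 S470
G1 X171.4824 Y27.9547 F2169
G1 X163.7007 Y33.6084
G1 X154.0821 Y33.6084
G1 X146.3004 Y27.9547
G1 X143.3281 Y18.8068
G1 X146.3004 Y9.6589
G1 X154.0821 Y4.0052
G1 X163.7007 Y4.0052
G1 X171.4824 Y9.6589
G1 X174.4547 Y18.8068
M5
G0 X0.0000 Y0.0000

Since the viewBox matches the mm dimensions, user units are millimetres directly. The only transform is the Y-flip y_m = 138.9877 − y_svg.

Shape 1 is a cubic bezier drawn with `<path>`. Its stroke #008000 means engrave at S371, F3986. After flipping Y the toolpath is (143.8476,96.4170) → (137.7867,101.8245) → (126.6994,105.2584) → (116.1079,106.9609) → (111.5344,107.1747) → (118.5011,106.1422).

Shape 2 is a open polyline drawn with `<polyline>`. Its stroke #ff8800 means cut at S875, F981. After flipping Y the toolpath is (137.8392,74.6302) → (36.5171,10.8809) → (123.9616,114.5424).

Shape 3 is a circle drawn with `<circle>`. Its stroke #ff00ff means score at S470, F2169. After flipping Y the toolpath is (174.4547,18.8068) → (171.4824,27.9547) → (163.7007,33.6084) → (154.0821,33.6084) → (146.3004,27.9547) → (143.3281,18.8068) → (146.3004,9.6589) → (154.0821,4.0052) → (163.7007,4.0052) → (171.4824,9.6589) → (174.4547,18.8068), returning to the start.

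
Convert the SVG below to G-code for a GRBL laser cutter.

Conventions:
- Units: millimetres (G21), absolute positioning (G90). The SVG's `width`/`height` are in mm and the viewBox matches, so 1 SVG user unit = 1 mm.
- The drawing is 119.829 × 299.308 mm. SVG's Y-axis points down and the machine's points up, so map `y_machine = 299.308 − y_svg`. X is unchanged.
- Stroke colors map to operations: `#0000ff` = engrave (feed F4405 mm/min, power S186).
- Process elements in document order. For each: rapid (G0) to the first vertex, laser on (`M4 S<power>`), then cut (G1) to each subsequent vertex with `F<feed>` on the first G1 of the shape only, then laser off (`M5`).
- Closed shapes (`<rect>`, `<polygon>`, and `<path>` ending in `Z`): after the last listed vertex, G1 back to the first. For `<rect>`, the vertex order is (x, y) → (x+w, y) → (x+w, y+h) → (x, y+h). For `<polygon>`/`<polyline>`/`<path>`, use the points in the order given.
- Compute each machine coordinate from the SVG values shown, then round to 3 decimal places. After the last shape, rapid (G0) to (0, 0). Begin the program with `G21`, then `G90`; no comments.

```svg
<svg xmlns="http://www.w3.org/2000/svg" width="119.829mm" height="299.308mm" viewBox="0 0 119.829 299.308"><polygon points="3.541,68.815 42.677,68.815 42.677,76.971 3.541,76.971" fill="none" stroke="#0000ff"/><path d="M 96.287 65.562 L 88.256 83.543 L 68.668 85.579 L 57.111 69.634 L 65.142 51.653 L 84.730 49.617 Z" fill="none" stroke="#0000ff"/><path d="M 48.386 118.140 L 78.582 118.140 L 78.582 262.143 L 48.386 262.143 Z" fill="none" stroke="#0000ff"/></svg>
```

1 u = 1 mm; y_m = 299.308 − y.

[1] `<polygon>` rectangle, #0000ff→engrave S186 F4405: (3.541,230.493) → (42.677,230.493) → (42.677,222.337) → (3.541,222.337) → (3.541,230.493) (closed)

[2] `<path>` regular polygon, #0000ff→engrave S186 F4405: (96.287,233.746) → (88.256,215.765) → (68.668,213.729) → (57.111,229.674) → (65.142,247.655) → (84.730,249.691) → (96.287,233.746) (closed)

[3] `<path>` rectangle, #0000ff→engrave S186 F4405: (48.386,181.168) → (78.582,181.168) → (78.582,37.165) → (48.386,37.165) → (48.386,181.168) (closed)

G21
G90
G0 X3.541 Y230.493
M4 S186
G1 X42.677 Y230.493 F4405
G1 X42.677 Y222.337
G1 X3.541 Y222.337
G1 X3.541 Y230.493
M5
G0 X96.287 Y233.746
M4 S186
G1 X88.256 Y215.765 F4405
G1 X68.668 Y213.729
G1 X57.111 Y229.674
G1 X65.142 Y247.655
G1 X84.730 Y249.691
G1 X96.287 Y233.746
M5
G0 X48.386 Y181.168
M4 S186
G1 X78.582 Y181.168 F4405
G1 X78.582 Y37.165
G1 X48.386 Y37.165
G1 X48.386 Y181.168
M5
G0 X0.000 Y0.000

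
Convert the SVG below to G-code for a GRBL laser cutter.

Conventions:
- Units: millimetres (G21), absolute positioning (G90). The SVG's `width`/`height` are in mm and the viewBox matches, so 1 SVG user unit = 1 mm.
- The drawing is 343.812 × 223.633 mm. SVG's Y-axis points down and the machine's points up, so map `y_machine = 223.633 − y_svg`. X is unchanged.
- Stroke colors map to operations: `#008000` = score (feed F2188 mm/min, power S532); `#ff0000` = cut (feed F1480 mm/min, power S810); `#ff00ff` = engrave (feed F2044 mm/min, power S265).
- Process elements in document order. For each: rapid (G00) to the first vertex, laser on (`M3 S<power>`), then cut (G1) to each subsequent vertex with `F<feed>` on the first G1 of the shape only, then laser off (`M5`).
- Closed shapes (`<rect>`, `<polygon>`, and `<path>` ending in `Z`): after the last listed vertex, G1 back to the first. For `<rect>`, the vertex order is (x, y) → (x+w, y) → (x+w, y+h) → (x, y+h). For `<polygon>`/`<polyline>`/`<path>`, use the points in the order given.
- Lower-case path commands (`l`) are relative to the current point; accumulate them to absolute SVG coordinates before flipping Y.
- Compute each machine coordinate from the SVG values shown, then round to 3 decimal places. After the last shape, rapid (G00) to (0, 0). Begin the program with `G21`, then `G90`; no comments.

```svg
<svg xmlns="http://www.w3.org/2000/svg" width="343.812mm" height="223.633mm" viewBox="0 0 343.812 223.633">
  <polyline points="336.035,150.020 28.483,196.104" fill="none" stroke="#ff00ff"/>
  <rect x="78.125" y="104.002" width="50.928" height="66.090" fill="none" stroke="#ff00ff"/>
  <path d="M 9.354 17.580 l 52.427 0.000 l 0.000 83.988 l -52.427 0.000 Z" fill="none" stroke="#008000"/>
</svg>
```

G21
G90
G00 X336.035 Y73.613
M3 S265
G1 X28.483 Y27.529 F2044
M5
G00 X78.125 Y119.631
M3 S265
G1 X129.053 Y119.631 F2044
G1 X129.053 Y53.541
G1 X78.125 Y53.541
G1 X78.125 Y119.631
M5
G00 X9.354 Y206.053
M3 S532
G1 X61.781 Y206.053 F2188
G1 X61.781 Y122.065
G1 X9.354 Y122.065
G1 X9.354 Y206.053
M5
G00 X0.000 Y0.000

1 u = 1 mm; y_m = 223.633 − y.

[1] `<polyline>` line segment, #ff00ff→engrave S265 F2044: (336.035,73.613) → (28.483,27.529)

[2] `<rect>` rectangle, #ff00ff→engrave S265 F2044: (78.125,119.631) → (129.053,119.631) → (129.053,53.541) → (78.125,53.541) → (78.125,119.631) (closed)

[3] `<path>` rectangle, #008000→score S532 F2188: (9.354,206.053) → (61.781,206.053) → (61.781,122.065) → (9.354,122.065) → (9.354,206.053) (closed)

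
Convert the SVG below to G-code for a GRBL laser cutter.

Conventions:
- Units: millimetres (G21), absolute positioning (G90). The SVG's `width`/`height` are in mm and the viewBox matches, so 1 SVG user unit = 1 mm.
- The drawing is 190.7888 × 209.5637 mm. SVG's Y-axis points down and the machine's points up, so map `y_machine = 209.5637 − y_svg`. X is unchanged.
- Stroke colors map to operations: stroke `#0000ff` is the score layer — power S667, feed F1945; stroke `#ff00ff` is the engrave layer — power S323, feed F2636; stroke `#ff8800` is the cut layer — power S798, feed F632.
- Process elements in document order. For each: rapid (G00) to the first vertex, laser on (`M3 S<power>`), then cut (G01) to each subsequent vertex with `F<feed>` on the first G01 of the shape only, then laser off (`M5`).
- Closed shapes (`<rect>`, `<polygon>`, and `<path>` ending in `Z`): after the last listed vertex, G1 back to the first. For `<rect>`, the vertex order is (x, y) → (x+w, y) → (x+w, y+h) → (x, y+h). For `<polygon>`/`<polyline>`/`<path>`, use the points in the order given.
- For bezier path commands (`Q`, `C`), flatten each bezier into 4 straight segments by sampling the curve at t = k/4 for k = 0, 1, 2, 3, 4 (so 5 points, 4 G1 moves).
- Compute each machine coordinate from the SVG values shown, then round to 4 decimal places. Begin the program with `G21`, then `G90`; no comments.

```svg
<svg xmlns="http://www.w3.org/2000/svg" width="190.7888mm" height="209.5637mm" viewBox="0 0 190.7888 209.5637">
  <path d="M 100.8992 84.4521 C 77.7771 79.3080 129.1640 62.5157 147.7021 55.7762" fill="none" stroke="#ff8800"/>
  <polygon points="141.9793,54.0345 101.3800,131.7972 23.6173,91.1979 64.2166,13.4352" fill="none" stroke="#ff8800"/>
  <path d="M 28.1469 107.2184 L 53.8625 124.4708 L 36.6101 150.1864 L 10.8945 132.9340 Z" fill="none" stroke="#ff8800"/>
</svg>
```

viewBox `0 0 190.7888 209.5637` with mm width/height → 1 unit = 1 mm. Flip: y_m = 209.5637 − y_svg.

**Shape 1** — `<path>` cubic bezier, stroke `#ff8800` → cut (S798, F632). Control points (SVG): P0=(100.8992,84.4521), P1=(77.7771,79.3080), P2=(129.1640,62.5157), P3=(147.7021,55.7762); sampled at t=k/4. Machine vertices: (100.8992,125.1116) → (95.8506,130.8146) → (108.6781,138.8513) → (129.3168,147.1871) → (147.7021,153.7875). Open path.

**Shape 2** — `<polygon>` regular polygon, stroke `#ff8800` → cut (S798, F632). Machine vertices: (141.9793,155.5292) → (101.3800,77.7665) → (23.6173,118.3658) → (64.2166,196.1285) → (141.9793,155.5292). Closed: final G1 returns to the first vertex.

**Shape 3** — `<path>` regular polygon, stroke `#ff8800` → cut (S798, F632). Machine vertices: (28.1469,102.3453) → (53.8625,85.0929) → (36.6101,59.3773) → (10.8945,76.6297) → (28.1469,102.3453). Closed: final G1 returns to the first vertex.

G21
G90
G00 X100.8992 Y125.1116
M3 S798
G01 X95.8506 Y130.8146 F632
G01 X108.6781 Y138.8513
G01 X129.3168 Y147.1871
G01 X147.7021 Y153.7875
M5
G00 X141.9793 Y155.5292
M3 S798
G01 X101.3800 Y77.7665 F632
G01 X23.6173 Y118.3658
G01 X64.2166 Y196.1285
G01 X141.9793 Y155.5292
M5
G00 X28.1469 Y102.3453
M3 S798
G01 X53.8625 Y85.0929 F632
G01 X36.6101 Y59.3773
G01 X10.8945 Y76.6297
G01 X28.1469 Y102.3453
M5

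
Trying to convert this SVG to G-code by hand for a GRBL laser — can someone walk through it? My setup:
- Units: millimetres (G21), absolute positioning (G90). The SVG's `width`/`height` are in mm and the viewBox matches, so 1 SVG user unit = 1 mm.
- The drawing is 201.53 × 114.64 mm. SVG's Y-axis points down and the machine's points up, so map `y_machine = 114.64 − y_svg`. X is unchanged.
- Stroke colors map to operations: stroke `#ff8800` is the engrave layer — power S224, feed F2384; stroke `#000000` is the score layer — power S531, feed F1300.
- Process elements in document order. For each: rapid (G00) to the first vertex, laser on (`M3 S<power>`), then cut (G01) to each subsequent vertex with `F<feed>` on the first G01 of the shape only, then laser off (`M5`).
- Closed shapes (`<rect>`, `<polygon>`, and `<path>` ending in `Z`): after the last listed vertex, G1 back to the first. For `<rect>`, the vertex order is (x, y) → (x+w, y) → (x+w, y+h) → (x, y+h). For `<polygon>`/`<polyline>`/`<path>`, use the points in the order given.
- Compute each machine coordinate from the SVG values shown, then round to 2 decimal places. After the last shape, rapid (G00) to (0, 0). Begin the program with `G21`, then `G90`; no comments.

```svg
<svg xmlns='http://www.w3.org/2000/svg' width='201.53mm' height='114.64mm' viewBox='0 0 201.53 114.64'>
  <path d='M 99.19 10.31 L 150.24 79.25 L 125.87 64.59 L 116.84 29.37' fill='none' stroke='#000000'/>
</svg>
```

G21
G90
G00 X99.19 Y104.33
M3 S531
G01 X150.24 Y35.39 F1300
G01 X125.87 Y50.05
G01 X116.84 Y85.27
M5
G00 X0.00 Y0.00

1 u = 1 mm; y_m = 114.64 − y.

[1] `<path>` open polyline, #000000→score S531 F1300: (99.19,104.33) → (150.24,35.39) → (125.87,50.05) → (116.84,85.27)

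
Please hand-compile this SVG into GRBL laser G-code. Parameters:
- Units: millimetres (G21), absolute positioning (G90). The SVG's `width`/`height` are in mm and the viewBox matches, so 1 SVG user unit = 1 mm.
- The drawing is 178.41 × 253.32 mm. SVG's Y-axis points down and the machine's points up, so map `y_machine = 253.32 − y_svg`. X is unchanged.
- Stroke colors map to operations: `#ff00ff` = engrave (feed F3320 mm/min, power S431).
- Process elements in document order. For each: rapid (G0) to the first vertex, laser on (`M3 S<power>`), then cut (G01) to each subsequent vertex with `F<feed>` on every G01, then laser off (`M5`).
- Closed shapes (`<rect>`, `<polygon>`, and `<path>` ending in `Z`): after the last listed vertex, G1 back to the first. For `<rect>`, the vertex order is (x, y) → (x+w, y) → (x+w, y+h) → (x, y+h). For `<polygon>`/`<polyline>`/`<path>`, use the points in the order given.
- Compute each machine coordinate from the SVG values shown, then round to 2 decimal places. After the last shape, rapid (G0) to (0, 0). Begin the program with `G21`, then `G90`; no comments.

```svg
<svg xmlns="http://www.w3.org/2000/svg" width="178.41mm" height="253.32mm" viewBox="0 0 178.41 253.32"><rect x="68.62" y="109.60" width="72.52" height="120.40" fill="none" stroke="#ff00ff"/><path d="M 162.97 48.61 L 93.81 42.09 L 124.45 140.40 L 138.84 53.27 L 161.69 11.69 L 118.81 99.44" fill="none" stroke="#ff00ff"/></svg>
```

viewBox `0 0 178.41 253.32` with mm width/height → 1 unit = 1 mm. Flip: y_m = 253.32 − y_svg.

**Shape 1** — `<rect>` rectangle, stroke `#ff00ff` → engrave (S431, F3320). Machine vertices: (68.62,143.72) → (141.14,143.72) → (141.14,23.32) → (68.62,23.32) → (68.62,143.72). Closed: final G1 returns to the first vertex.

**Shape 2** — `<path>` open polyline, stroke `#ff00ff` → engrave (S431, F3320). Machine vertices: (162.97,204.71) → (93.81,211.23) → (124.45,112.92) → (138.84,200.05) → (161.69,241.63) → (118.81,153.88). Open path.

G21
G90
G0 X68.62 Y143.72
M3 S431
G01 X141.14 Y143.72 F3320
G01 X141.14 Y23.32 F3320
G01 X68.62 Y23.32 F3320
G01 X68.62 Y143.72 F3320
M5
G0 X162.97 Y204.71
M3 S431
G01 X93.81 Y211.23 F3320
G01 X124.45 Y112.92 F3320
G01 X138.84 Y200.05 F3320
G01 X161.69 Y241.63 F3320
G01 X118.81 Y153.88 F3320
M5
G0 X0.00 Y0.00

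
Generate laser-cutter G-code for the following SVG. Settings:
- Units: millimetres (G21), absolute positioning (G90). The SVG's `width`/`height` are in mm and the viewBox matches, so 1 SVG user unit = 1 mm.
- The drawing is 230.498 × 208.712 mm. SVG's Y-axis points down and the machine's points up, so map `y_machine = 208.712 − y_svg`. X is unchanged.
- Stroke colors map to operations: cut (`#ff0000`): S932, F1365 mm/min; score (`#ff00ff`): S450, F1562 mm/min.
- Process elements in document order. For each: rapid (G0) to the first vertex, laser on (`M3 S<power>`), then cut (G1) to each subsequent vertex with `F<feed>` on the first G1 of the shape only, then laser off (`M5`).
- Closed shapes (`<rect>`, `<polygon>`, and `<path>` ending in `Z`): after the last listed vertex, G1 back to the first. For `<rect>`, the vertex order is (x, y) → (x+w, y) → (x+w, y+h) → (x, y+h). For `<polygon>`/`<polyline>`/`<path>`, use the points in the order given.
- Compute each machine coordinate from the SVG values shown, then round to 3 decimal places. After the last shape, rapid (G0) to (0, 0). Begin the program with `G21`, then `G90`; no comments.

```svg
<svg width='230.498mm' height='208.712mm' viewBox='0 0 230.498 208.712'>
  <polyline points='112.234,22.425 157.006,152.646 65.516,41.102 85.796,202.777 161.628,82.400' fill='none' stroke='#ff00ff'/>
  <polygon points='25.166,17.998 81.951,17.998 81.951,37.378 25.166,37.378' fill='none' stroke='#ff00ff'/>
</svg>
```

viewBox `0 0 230.498 208.712` with mm width/height → 1 unit = 1 mm. Flip: y_m = 208.712 − y_svg.

**Shape 1** — `<polyline>` open polyline, stroke `#ff00ff` → score (S450, F1562). Machine vertices: (112.234,186.287) → (157.006,56.066) → (65.516,167.610) → (85.796,5.935) → (161.628,126.312). Open path.

**Shape 2** — `<polygon>` rectangle, stroke `#ff00ff` → score (S450, F1562). Machine vertices: (25.166,190.714) → (81.951,190.714) → (81.951,171.334) → (25.166,171.334) → (25.166,190.714). Closed: final G1 returns to the first vertex.

G21
G90
G0 X112.234 Y186.287
M3 S450
G1 X157.006 Y56.066 F1562
G1 X65.516 Y167.610
G1 X85.796 Y5.935
G1 X161.628 Y126.312
M5
G0 X25.166 Y190.714
M3 S450
G1 X81.951 Y190.714 F1562
G1 X81.951 Y171.334
G1 X25.166 Y171.334
G1 X25.166 Y190.714
M5
G0 X0.000 Y0.000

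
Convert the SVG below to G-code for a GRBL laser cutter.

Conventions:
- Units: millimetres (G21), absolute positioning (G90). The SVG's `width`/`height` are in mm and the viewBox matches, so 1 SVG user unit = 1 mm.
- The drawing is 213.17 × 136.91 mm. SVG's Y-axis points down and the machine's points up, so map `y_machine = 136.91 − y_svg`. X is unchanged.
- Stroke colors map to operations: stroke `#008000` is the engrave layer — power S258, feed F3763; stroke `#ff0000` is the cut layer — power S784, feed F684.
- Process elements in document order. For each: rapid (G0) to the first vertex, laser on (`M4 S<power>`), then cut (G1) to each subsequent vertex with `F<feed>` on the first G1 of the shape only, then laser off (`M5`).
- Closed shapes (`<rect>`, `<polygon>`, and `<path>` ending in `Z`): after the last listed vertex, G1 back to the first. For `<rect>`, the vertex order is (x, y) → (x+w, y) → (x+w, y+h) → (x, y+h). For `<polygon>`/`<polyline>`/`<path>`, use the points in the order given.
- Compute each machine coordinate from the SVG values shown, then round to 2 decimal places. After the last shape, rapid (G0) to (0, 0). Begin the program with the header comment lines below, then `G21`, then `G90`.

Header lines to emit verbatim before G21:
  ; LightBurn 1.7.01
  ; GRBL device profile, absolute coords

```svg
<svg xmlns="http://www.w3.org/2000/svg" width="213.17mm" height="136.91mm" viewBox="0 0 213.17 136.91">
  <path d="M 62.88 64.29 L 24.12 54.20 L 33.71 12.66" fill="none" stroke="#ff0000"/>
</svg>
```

; LightBurn 1.7.01
; GRBL device profile, absolute coords
G21
G90
G0 X62.88 Y72.62
M4 S784
G1 X24.12 Y82.71 F684
G1 X33.71 Y124.25
M5
G0 X0.00 Y0.00

Since the viewBox matches the mm dimensions, user units are millimetres directly. The only transform is the Y-flip y_m = 136.91 − y_svg.

Shape 1 is a open polyline drawn with `<path>`. Its stroke #ff0000 means cut at S784, F684. After flipping Y the toolpath is (62.88,72.62) → (24.12,82.71) → (33.71,124.25).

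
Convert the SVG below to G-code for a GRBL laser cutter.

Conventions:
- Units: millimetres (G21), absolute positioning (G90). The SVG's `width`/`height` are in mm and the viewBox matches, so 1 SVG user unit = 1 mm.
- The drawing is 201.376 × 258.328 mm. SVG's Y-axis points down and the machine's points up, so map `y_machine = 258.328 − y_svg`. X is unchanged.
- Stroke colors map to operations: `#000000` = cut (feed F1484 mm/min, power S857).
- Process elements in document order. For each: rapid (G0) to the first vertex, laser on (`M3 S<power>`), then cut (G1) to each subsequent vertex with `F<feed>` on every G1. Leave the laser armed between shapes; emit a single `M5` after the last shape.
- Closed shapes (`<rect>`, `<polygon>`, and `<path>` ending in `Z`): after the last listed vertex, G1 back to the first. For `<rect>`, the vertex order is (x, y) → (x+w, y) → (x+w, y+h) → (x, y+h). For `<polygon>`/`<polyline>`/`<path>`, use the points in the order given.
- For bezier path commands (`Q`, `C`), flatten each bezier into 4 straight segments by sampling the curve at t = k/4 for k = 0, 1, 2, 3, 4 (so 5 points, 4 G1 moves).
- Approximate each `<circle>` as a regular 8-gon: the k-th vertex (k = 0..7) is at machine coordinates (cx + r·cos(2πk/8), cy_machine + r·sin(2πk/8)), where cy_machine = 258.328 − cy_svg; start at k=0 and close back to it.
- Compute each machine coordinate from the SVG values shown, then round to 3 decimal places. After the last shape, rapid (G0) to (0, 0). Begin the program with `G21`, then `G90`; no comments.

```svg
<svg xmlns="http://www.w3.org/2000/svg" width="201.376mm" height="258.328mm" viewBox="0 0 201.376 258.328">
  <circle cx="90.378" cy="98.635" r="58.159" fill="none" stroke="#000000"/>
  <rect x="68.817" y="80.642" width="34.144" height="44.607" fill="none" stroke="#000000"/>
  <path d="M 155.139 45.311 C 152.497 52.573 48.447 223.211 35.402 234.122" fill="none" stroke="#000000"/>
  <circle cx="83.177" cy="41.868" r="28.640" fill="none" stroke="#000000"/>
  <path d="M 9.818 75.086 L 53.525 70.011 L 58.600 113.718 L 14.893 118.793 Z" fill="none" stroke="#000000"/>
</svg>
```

Since the viewBox matches the mm dimensions, user units are millimetres directly. The only transform is the Y-flip y_m = 258.328 − y_svg.

Shape 1 is a circle drawn with `<circle>`. Its stroke #000000 means cut at S857, F1484. After flipping Y the toolpath is (148.537,159.693) → (131.503,200.818) → (90.378,217.852) → (49.253,200.818) → (32.219,159.693) → (49.253,118.568) → (90.378,101.534) → (131.503,118.568) → (148.537,159.693), returning to the start.

Shape 2 is a rectangle drawn with `<rect>`. Its stroke #000000 means cut at S857, F1484. After flipping Y the toolpath is (68.817,177.686) → (102.961,177.686) → (102.961,133.079) → (68.817,133.079) → (68.817,177.686), returning to the start.

Shape 3 is a cubic bezier drawn with `<path>`. Its stroke #000000 means cut at S857, F1484. After flipping Y the toolpath is (155.139,213.017) → (137.150,181.986) → (99.172,119.980) → (59.243,57.290) → (35.402,24.206).

Shape 4 is a circle drawn with `<circle>`. Its stroke #000000 means cut at S857, F1484. After flipping Y the toolpath is (111.817,216.460) → (103.429,236.712) → (83.177,245.100) → (62.925,236.712) → (54.537,216.460) → (62.925,196.208) → (83.177,187.820) → (103.429,196.208) → (111.817,216.460), returning to the start.

Shape 5 is a regular polygon drawn with `<path>`. Its stroke #000000 means cut at S857, F1484. After flipping Y the toolpath is (9.818,183.242) → (53.525,188.317) → (58.600,144.610) → (14.893,139.535) → (9.818,183.242), returning to the start.

G21
G90
G0 X148.537 Y159.693
M3 S857
G1 X131.503 Y200.818 F1484
G1 X90.378 Y217.852 F1484
G1 X49.253 Y200.818 F1484
G1 X32.219 Y159.693 F1484
G1 X49.253 Y118.568 F1484
G1 X90.378 Y101.534 F1484
G1 X131.503 Y118.568 F1484
G1 X148.537 Y159.693 F1484
G0 X68.817 Y177.686
M3 S857
G1 X102.961 Y177.686 F1484
G1 X102.961 Y133.079 F1484
G1 X68.817 Y133.079 F1484
G1 X68.817 Y177.686 F1484
G0 X155.139 Y213.017
M3 S857
G1 X137.150 Y181.986 F1484
G1 X99.172 Y119.980 F1484
G1 X59.243 Y57.290 F1484
G1 X35.402 Y24.206 F1484
G0 X111.817 Y216.460
M3 S857
G1 X103.429 Y236.712 F1484
G1 X83.177 Y245.100 F1484
G1 X62.925 Y236.712 F1484
G1 X54.537 Y216.460 F1484
G1 X62.925 Y196.208 F1484
G1 X83.177 Y187.820 F1484
G1 X103.429 Y196.208 F1484
G1 X111.817 Y216.460 F1484
G0 X9.818 Y183.242
M3 S857
G1 X53.525 Y188.317 F1484
G1 X58.600 Y144.610 F1484
G1 X14.893 Y139.535 F1484
G1 X9.818 Y183.242 F1484
M5
G0 X0.000 Y0.000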